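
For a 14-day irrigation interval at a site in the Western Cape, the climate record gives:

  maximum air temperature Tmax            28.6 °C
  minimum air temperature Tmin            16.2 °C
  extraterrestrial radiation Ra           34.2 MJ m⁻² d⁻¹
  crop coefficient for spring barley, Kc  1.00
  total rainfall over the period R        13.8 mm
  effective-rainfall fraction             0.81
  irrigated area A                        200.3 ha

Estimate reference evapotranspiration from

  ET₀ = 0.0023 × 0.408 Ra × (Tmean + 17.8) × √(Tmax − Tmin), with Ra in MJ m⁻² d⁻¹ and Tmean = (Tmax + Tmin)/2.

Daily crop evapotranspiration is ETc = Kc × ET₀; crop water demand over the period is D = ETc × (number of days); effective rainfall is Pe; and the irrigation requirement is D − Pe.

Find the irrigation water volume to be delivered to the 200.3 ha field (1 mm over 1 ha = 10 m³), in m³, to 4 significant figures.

Tmean = (28.6 + 16.2)/2 = 22.40 °C
0.408 Ra = 0.408 × 34.2 = 13.9536 mm/d equivalent
ET₀ = 0.0023 × 13.9536 × (22.40 + 17.8) × √12.4 = 0.0023 × 13.9536 × 40.20 × 3.5214 = 4.5431 mm/d
ETc = Kc × ET₀ = 1.00 × 4.5431 = 4.5431 mm/d
Crop demand D = ETc × 14 d = 4.5431 × 14 = 63.603 mm
Pe = 0.81 × 13.8 = 11.178 mm
D − Pe = 63.603 − 11.178 = 52.425 mm
Volume = 52.425 mm × 200.3 ha × 10 = 105007.3 m³

105000 m³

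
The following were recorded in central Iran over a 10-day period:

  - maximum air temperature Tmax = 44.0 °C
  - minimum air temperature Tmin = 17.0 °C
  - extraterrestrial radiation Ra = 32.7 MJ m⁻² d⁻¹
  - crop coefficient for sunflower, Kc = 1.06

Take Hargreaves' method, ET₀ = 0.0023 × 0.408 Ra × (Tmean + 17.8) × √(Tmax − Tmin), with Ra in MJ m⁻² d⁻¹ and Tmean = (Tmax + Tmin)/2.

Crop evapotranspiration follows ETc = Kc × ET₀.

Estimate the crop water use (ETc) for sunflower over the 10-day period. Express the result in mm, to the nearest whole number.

82 mm

Tmean = (44.0 + 17.0)/2 = 30.50 °C
0.408 Ra = 0.408 × 32.7 = 13.3416 mm/d equivalent
ET₀ = 0.0023 × 13.3416 × (30.50 + 17.8) × √27.0 = 0.0023 × 13.3416 × 48.30 × 5.1962 = 7.7014 mm/d
ETc = Kc × ET₀ = 1.06 × 7.7014 = 8.1635 mm/d
Over 10 days: 8.1635 × 10 = 81.635 mm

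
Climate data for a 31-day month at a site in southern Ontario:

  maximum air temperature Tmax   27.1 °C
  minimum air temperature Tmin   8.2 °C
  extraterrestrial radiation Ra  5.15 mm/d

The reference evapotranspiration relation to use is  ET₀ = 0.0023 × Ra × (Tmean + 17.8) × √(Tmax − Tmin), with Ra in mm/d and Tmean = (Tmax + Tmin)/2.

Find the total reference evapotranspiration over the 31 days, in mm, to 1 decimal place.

Tmean = (27.1 + 8.2)/2 = 17.65 °C
ET₀ = 0.0023 × 5.15 × (17.65 + 17.8) × √18.9 = 0.0023 × 5.15 × 35.45 × 4.3474 = 1.8255 mm/d
Over 31 days: 1.8255 × 31 = 56.591 mm

56.6 mm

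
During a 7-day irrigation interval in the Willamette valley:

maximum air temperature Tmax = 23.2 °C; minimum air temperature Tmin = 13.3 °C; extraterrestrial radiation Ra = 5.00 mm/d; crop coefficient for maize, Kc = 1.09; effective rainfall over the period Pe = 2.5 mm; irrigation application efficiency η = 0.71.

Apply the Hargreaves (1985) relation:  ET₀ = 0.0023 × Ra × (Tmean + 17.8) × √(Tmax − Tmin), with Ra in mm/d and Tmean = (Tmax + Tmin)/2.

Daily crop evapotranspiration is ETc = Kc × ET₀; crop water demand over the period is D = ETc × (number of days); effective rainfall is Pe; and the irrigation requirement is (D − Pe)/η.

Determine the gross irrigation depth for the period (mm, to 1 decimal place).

Tmean = (23.2 + 13.3)/2 = 18.25 °C
ET₀ = 0.0023 × 5.00 × (18.25 + 17.8) × √9.9 = 0.0023 × 5.00 × 36.05 × 3.1464 = 1.3044 mm/d
ETc = Kc × ET₀ = 1.09 × 1.3044 = 1.4218 mm/d
Crop demand D = ETc × 7 d = 1.4218 × 7 = 9.953 mm
D − Pe = 9.953 − 2.5 = 7.453 mm
Gross irrigation = 7.453 / 0.71 = 10.497 mm

10.5 mm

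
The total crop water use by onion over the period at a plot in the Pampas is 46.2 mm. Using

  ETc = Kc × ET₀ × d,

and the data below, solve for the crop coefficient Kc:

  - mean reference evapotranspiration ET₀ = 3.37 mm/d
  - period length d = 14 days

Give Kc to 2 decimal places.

ETc = Kc × ET₀ × d  ⇒  Kc = ETc / (ET₀ × d)
Kc = 46.2 / (3.37 × 14) = 46.2 / 47.18 = 0.9792

0.98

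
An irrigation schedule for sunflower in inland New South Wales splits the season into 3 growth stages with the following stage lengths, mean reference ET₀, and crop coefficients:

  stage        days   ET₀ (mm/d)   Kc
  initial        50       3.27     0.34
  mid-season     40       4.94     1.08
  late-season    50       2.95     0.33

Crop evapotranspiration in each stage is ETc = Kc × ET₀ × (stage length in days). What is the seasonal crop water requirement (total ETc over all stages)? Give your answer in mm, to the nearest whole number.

318 mm

initial: 0.34 × 3.27 × 50 = 55.59 mm
mid-season: 1.08 × 4.94 × 40 = 213.41 mm
late-season: 0.33 × 2.95 × 50 = 48.68 mm
Seasonal total = 317.68 mm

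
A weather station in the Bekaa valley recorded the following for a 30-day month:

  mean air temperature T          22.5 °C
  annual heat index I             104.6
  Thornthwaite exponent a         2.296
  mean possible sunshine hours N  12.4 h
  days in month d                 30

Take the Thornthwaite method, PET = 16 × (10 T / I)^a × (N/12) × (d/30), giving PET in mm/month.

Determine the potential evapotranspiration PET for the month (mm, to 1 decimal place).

96.0 mm

10T/I = 10 × 22.5 / 104.6 = 2.1511
(10T/I)^a = 2.1511^2.296 = 5.8048
Uncorrected PET = 16 × 5.8048 = 92.877 mm
Correction = (N/12)(d/30) = (12.4/12)(30/30) = 1.0333
PET = 92.877 × 1.0333 = 95.970 mm/month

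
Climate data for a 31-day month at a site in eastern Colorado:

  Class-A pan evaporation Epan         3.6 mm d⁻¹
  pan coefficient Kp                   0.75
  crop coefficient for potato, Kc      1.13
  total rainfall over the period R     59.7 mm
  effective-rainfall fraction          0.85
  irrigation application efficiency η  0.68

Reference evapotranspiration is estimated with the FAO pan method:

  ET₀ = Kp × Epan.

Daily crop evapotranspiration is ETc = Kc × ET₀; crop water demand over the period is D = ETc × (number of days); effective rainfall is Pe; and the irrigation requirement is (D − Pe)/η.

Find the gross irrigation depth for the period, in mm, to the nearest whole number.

64 mm

ET₀ = 0.75 × 3.6 = 2.7000 mm/d
ETc = Kc × ET₀ = 1.13 × 2.7000 = 3.0510 mm/d
Crop demand D = ETc × 31 d = 3.0510 × 31 = 94.581 mm
Pe = 0.85 × 59.7 = 50.745 mm
D − Pe = 94.581 − 50.745 = 43.836 mm
Gross irrigation = 43.836 / 0.68 = 64.465 mm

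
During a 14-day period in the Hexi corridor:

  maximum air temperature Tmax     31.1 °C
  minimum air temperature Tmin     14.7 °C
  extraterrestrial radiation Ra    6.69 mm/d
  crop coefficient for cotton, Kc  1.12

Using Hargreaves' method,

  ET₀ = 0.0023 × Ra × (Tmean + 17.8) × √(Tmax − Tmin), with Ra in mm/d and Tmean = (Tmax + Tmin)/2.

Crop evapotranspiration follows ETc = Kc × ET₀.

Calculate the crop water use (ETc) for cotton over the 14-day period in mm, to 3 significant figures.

39.8 mm

Tmean = (31.1 + 14.7)/2 = 22.90 °C
ET₀ = 0.0023 × 6.69 × (22.90 + 17.8) × √16.4 = 0.0023 × 6.69 × 40.70 × 4.0497 = 2.5361 mm/d
ETc = Kc × ET₀ = 1.12 × 2.5361 = 2.8404 mm/d
Over 14 days: 2.8404 × 14 = 39.766 mm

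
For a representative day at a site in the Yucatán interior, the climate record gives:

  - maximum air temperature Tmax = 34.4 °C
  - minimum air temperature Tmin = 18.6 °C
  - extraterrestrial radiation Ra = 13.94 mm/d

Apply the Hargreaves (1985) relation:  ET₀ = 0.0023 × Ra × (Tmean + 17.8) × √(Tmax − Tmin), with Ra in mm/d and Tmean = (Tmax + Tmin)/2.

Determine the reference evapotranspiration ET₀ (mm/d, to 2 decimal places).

Tmean = (34.4 + 18.6)/2 = 26.50 °C
ET₀ = 0.0023 × 13.94 × (26.50 + 17.8) × √15.8 = 0.0023 × 13.94 × 44.30 × 3.9749 = 5.6457 mm/d

5.65 mm/d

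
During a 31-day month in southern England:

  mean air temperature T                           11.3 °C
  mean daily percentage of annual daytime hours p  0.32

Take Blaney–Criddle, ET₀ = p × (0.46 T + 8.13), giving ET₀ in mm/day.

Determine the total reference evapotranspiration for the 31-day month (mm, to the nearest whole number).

132 mm

ET₀ = 0.32 × (0.46 × 11.3 + 8.13) = 0.32 × 13.328 = 4.2650 mm/d
Monthly total = 4.2650 × 31 = 132.215 mm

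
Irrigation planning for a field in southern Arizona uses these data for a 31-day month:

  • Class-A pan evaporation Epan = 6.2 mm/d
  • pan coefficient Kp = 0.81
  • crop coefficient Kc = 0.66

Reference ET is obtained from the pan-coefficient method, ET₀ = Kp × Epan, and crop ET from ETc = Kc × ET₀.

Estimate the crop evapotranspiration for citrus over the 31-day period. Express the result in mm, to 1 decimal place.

102.8 mm

ET₀ = 0.81 × 6.2 = 5.0220 mm/d
ETc = Kc × ET₀ = 0.66 × 5.0220 = 3.3145 mm/d
Over 31 days: 3.3145 × 31 = 102.750 mm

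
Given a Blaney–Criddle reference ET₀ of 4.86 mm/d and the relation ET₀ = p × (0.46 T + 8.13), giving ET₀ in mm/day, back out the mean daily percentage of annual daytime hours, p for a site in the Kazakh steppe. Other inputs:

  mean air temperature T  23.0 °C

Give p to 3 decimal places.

p = ET₀ / (0.46 T + 8.13) = 4.86 / (0.46 × 23.0 + 8.13) = 4.86 / 18.710 = 0.2598

0.260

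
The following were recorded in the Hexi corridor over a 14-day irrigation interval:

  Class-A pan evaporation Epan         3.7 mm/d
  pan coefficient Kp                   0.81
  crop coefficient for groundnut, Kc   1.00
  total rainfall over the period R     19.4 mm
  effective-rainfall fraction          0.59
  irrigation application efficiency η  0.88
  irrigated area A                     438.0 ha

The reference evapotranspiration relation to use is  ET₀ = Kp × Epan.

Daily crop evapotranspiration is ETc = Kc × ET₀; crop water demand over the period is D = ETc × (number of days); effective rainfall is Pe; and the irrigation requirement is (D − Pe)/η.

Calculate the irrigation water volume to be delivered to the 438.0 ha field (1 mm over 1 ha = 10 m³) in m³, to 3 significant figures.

152000 m³

ET₀ = 0.81 × 3.7 = 2.9970 mm/d
ETc = Kc × ET₀ = 1.00 × 2.9970 = 2.9970 mm/d
Crop demand D = ETc × 14 d = 2.9970 × 14 = 41.958 mm
Pe = 0.59 × 19.4 = 11.446 mm
D − Pe = 41.958 − 11.446 = 30.512 mm
Gross irrigation = 30.512 / 0.88 = 34.673 mm
Volume = 34.673 mm × 438.0 ha × 10 = 151867.7 m³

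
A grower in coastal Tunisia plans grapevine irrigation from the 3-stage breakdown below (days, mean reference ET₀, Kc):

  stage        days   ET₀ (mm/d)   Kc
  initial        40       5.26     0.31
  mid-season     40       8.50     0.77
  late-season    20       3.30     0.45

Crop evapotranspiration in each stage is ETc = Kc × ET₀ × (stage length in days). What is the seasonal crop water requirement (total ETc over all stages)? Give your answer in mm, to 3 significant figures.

357 mm

initial: 0.31 × 5.26 × 40 = 65.22 mm
mid-season: 0.77 × 8.50 × 40 = 261.80 mm
late-season: 0.45 × 3.30 × 20 = 29.70 mm
Seasonal total = 356.72 mm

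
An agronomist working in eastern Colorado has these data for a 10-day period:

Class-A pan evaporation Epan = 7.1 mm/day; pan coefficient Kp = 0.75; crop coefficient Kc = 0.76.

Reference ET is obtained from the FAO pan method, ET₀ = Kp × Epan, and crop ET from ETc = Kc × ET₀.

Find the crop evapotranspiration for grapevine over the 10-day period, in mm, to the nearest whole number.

ET₀ = 0.75 × 7.1 = 5.3250 mm/d
ETc = Kc × ET₀ = 0.76 × 5.3250 = 4.0470 mm/d
Over 10 days: 4.0470 × 10 = 40.470 mm

40 mm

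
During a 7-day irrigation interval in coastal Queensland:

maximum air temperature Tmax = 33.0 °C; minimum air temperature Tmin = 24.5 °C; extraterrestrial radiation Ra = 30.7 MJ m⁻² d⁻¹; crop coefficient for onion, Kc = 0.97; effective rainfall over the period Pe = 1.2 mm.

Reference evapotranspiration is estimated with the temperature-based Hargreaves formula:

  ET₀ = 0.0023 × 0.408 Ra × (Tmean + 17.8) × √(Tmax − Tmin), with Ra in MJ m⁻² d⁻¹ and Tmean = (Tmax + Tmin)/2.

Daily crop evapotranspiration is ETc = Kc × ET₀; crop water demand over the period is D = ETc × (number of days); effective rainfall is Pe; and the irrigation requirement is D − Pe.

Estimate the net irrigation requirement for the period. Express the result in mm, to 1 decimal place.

Tmean = (33.0 + 24.5)/2 = 28.75 °C
0.408 Ra = 0.408 × 30.7 = 12.5256 mm/d equivalent
ET₀ = 0.0023 × 12.5256 × (28.75 + 17.8) × √8.5 = 0.0023 × 12.5256 × 46.55 × 2.9155 = 3.9098 mm/d
ETc = Kc × ET₀ = 0.97 × 3.9098 = 3.7925 mm/d
Crop demand D = ETc × 7 d = 3.7925 × 7 = 26.548 mm
D − Pe = 26.548 − 1.2 = 25.348 mm

25.3 mm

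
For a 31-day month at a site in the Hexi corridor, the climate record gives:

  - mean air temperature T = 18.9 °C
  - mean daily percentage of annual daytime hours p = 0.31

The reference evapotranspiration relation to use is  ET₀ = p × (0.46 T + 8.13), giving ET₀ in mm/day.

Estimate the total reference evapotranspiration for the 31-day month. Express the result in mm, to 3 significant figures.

ET₀ = 0.31 × (0.46 × 18.9 + 8.13) = 0.31 × 16.824 = 5.2154 mm/d
Monthly total = 5.2154 × 31 = 161.677 mm

162 mm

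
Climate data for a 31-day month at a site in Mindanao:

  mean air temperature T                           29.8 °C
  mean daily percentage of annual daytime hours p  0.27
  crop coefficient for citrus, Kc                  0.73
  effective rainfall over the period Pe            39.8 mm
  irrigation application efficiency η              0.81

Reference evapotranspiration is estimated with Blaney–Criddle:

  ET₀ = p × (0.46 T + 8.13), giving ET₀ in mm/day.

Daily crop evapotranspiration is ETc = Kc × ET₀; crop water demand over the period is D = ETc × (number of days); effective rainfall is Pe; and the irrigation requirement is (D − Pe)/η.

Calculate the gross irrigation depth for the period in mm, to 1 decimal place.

115.6 mm

ET₀ = 0.27 × (0.46 × 29.8 + 8.13) = 0.27 × 21.838 = 5.8963 mm/d
ETc = Kc × ET₀ = 0.73 × 5.8963 = 4.3043 mm/d
Crop demand D = ETc × 31 d = 4.3043 × 31 = 133.433 mm
D − Pe = 133.433 − 39.8 = 93.633 mm
Gross irrigation = 93.633 / 0.81 = 115.596 mm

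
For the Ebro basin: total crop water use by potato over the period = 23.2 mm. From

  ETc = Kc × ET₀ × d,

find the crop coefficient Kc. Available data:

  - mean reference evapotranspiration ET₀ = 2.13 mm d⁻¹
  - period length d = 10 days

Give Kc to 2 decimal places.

ETc = Kc × ET₀ × d  ⇒  Kc = ETc / (ET₀ × d)
Kc = 23.2 / (2.13 × 10) = 23.2 / 21.30 = 1.0892

1.09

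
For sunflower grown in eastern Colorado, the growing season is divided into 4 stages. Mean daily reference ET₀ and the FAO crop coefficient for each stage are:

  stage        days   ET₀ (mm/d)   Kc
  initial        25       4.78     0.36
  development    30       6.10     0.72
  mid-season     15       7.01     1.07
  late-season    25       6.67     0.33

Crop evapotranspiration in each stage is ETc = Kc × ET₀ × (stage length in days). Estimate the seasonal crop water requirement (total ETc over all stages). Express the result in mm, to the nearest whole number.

initial: 0.36 × 4.78 × 25 = 43.02 mm
development: 0.72 × 6.10 × 30 = 131.76 mm
mid-season: 1.07 × 7.01 × 15 = 112.51 mm
late-season: 0.33 × 6.67 × 25 = 55.03 mm
Seasonal total = 342.32 mm

342 mm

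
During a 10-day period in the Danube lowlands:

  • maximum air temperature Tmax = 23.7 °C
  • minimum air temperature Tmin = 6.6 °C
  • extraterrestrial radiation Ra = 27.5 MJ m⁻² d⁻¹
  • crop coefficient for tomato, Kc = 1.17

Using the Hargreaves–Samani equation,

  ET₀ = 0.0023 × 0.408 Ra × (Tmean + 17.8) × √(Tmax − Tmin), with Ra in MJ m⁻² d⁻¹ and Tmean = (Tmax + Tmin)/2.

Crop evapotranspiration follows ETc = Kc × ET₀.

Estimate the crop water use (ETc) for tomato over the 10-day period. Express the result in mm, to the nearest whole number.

41 mm

Tmean = (23.7 + 6.6)/2 = 15.15 °C
0.408 Ra = 0.408 × 27.5 = 11.2200 mm/d equivalent
ET₀ = 0.0023 × 11.2200 × (15.15 + 17.8) × √17.1 = 0.0023 × 11.2200 × 32.95 × 4.1352 = 3.5162 mm/d
ETc = Kc × ET₀ = 1.17 × 3.5162 = 4.1140 mm/d
Over 10 days: 4.1140 × 10 = 41.140 mm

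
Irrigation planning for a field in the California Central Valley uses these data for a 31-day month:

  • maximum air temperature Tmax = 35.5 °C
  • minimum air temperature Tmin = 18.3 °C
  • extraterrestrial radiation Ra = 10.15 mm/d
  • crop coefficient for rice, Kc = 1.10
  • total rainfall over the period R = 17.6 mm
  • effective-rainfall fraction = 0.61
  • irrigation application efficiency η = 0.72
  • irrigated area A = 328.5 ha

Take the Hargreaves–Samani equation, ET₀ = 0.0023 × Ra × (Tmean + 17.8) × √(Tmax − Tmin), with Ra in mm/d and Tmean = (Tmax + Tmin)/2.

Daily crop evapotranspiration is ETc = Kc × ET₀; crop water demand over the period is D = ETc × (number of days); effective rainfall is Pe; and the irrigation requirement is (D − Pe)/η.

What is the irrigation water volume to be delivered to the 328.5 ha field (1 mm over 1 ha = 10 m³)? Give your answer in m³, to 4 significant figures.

624300 m³

Tmean = (35.5 + 18.3)/2 = 26.90 °C
ET₀ = 0.0023 × 10.15 × (26.90 + 17.8) × √17.2 = 0.0023 × 10.15 × 44.70 × 4.1473 = 4.3278 mm/d
ETc = Kc × ET₀ = 1.10 × 4.3278 = 4.7606 mm/d
Crop demand D = ETc × 31 d = 4.7606 × 31 = 147.579 mm
Pe = 0.61 × 17.6 = 10.736 mm
D − Pe = 147.579 − 10.736 = 136.843 mm
Gross irrigation = 136.843 / 0.72 = 190.060 mm
Volume = 190.060 mm × 328.5 ha × 10 = 624347.1 m³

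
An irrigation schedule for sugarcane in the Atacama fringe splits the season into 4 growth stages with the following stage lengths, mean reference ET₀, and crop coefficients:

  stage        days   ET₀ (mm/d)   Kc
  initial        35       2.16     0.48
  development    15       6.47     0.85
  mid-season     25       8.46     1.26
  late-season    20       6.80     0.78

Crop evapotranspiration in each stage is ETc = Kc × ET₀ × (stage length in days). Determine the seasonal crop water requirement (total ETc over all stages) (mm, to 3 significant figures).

491 mm

initial: 0.48 × 2.16 × 35 = 36.29 mm
development: 0.85 × 6.47 × 15 = 82.49 mm
mid-season: 1.26 × 8.46 × 25 = 266.49 mm
late-season: 0.78 × 6.80 × 20 = 106.08 mm
Seasonal total = 491.35 mm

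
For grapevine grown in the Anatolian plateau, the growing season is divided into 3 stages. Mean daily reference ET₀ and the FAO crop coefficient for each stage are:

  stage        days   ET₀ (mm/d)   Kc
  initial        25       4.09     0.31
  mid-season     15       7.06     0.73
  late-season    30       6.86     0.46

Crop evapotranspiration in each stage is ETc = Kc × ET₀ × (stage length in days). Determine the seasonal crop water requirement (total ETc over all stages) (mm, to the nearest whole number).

initial: 0.31 × 4.09 × 25 = 31.70 mm
mid-season: 0.73 × 7.06 × 15 = 77.31 mm
late-season: 0.46 × 6.86 × 30 = 94.67 mm
Seasonal total = 203.68 mm

204 mm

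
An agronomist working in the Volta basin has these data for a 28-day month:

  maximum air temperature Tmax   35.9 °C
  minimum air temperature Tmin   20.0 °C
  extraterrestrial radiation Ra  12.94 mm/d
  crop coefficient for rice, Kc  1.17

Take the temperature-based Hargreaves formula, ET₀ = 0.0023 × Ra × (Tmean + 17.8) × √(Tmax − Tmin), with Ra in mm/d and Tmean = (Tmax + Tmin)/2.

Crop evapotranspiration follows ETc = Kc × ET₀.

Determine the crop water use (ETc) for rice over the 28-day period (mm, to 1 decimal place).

177.9 mm

Tmean = (35.9 + 20.0)/2 = 27.95 °C
ET₀ = 0.0023 × 12.94 × (27.95 + 17.8) × √15.9 = 0.0023 × 12.94 × 45.75 × 3.9875 = 5.4294 mm/d
ETc = Kc × ET₀ = 1.17 × 5.4294 = 6.3524 mm/d
Over 28 days: 6.3524 × 28 = 177.867 mm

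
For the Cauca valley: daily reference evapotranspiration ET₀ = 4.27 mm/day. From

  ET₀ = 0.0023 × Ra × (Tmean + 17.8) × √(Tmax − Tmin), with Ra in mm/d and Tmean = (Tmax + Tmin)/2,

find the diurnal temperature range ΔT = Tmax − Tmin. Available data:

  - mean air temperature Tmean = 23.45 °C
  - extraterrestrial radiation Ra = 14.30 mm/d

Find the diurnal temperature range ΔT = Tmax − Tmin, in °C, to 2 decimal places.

9.91 °C

√ΔT = ET₀ / [0.0023 × Ra × (Tmean+17.8)] = 4.27 / (0.0023 × 14.30 × 41.25) = 3.1473
ΔT = 3.1473² = 9.905 °C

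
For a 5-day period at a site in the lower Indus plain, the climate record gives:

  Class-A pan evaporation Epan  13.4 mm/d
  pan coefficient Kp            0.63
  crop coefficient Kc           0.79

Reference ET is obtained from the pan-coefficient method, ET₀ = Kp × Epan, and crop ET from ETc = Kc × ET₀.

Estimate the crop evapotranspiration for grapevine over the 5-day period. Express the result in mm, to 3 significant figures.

33.3 mm

ET₀ = 0.63 × 13.4 = 8.4420 mm/d
ETc = Kc × ET₀ = 0.79 × 8.4420 = 6.6692 mm/d
Over 5 days: 6.6692 × 5 = 33.346 mm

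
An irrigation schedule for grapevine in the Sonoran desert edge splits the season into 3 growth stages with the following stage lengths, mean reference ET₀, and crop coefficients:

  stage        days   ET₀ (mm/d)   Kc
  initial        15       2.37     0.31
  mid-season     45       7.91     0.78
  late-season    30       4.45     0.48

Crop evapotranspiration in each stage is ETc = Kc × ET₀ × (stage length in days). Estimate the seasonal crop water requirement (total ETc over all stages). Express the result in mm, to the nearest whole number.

initial: 0.31 × 2.37 × 15 = 11.02 mm
mid-season: 0.78 × 7.91 × 45 = 277.64 mm
late-season: 0.48 × 4.45 × 30 = 64.08 mm
Seasonal total = 352.74 mm

353 mm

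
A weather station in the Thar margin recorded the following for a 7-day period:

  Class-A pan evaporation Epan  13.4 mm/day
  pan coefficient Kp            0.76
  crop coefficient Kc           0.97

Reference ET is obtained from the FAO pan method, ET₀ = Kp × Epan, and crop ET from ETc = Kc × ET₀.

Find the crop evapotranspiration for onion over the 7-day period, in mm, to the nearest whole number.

69 mm

ET₀ = 0.76 × 13.4 = 10.1840 mm/d
ETc = Kc × ET₀ = 0.97 × 10.1840 = 9.8785 mm/d
Over 7 days: 9.8785 × 7 = 69.150 mm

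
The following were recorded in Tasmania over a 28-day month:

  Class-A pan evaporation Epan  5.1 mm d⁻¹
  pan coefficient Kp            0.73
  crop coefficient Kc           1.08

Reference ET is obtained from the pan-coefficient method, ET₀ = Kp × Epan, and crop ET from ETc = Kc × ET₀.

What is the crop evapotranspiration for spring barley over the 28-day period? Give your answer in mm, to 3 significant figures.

ET₀ = 0.73 × 5.1 = 3.7230 mm/d
ETc = Kc × ET₀ = 1.08 × 3.7230 = 4.0208 mm/d
Over 28 days: 4.0208 × 28 = 112.582 mm

113 mm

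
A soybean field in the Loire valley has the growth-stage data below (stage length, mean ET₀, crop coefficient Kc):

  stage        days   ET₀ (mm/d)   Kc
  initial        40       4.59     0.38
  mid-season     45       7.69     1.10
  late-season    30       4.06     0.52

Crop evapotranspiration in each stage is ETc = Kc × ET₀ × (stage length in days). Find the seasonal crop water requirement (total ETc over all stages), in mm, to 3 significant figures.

514 mm

initial: 0.38 × 4.59 × 40 = 69.77 mm
mid-season: 1.10 × 7.69 × 45 = 380.66 mm
late-season: 0.52 × 4.06 × 30 = 63.34 mm
Seasonal total = 513.77 mm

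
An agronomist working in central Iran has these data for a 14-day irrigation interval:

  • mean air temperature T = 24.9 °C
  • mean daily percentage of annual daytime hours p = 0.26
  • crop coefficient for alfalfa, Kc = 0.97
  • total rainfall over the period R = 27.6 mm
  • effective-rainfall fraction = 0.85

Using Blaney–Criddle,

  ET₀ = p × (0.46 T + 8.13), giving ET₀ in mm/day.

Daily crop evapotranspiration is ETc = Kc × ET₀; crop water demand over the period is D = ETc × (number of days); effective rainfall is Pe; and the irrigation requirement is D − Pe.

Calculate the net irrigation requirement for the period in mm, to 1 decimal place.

ET₀ = 0.26 × (0.46 × 24.9 + 8.13) = 0.26 × 19.584 = 5.0918 mm/d
ETc = Kc × ET₀ = 0.97 × 5.0918 = 4.9390 mm/d
Crop demand D = ETc × 14 d = 4.9390 × 14 = 69.146 mm
Pe = 0.85 × 27.6 = 23.460 mm
D − Pe = 69.146 − 23.460 = 45.686 mm

45.7 mm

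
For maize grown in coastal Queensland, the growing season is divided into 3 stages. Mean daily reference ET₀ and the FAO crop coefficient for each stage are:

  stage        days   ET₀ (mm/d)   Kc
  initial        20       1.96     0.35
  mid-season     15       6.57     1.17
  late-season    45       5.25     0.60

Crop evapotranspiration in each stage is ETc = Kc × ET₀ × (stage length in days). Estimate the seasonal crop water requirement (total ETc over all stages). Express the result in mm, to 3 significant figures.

271 mm

initial: 0.35 × 1.96 × 20 = 13.72 mm
mid-season: 1.17 × 6.57 × 15 = 115.30 mm
late-season: 0.60 × 5.25 × 45 = 141.75 mm
Seasonal total = 270.77 mm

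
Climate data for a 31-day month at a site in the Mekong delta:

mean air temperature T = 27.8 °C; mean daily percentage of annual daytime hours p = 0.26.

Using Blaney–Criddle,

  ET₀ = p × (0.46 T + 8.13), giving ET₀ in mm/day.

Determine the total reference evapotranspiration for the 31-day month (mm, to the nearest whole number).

ET₀ = 0.26 × (0.46 × 27.8 + 8.13) = 0.26 × 20.918 = 5.4387 mm/d
Monthly total = 5.4387 × 31 = 168.600 mm

169 mm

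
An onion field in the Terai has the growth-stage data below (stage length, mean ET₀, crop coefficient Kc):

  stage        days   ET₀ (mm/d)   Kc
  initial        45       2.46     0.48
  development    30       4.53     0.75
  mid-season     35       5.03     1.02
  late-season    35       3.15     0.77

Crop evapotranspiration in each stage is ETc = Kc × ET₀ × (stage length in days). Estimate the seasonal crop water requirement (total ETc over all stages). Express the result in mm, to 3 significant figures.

420 mm

initial: 0.48 × 2.46 × 45 = 53.14 mm
development: 0.75 × 4.53 × 30 = 101.93 mm
mid-season: 1.02 × 5.03 × 35 = 179.57 mm
late-season: 0.77 × 3.15 × 35 = 84.89 mm
Seasonal total = 419.53 mm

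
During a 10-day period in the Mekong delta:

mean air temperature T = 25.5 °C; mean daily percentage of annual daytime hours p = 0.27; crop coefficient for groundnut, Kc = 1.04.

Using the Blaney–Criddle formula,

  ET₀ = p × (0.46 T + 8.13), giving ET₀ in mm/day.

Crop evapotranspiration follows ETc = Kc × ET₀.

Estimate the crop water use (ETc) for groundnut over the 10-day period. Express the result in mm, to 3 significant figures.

ET₀ = 0.27 × (0.46 × 25.5 + 8.13) = 0.27 × 19.860 = 5.3622 mm/d
ETc = Kc × ET₀ = 1.04 × 5.3622 = 5.5767 mm/d
Over 10 days: 5.5767 × 10 = 55.767 mm

55.8 mm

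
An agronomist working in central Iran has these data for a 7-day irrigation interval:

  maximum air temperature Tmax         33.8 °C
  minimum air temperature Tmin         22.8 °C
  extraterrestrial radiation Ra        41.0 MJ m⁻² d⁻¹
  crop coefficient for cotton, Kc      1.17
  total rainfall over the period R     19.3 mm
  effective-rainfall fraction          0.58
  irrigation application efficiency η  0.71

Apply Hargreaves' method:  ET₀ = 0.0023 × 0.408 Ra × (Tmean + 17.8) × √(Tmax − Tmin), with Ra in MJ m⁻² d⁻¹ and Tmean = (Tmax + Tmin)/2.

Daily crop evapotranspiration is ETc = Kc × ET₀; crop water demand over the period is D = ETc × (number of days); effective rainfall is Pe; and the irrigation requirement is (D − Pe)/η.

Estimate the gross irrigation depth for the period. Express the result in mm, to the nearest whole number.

Tmean = (33.8 + 22.8)/2 = 28.30 °C
0.408 Ra = 0.408 × 41.0 = 16.7280 mm/d equivalent
ET₀ = 0.0023 × 16.7280 × (28.30 + 17.8) × √11.0 = 0.0023 × 16.7280 × 46.10 × 3.3166 = 5.8826 mm/d
ETc = Kc × ET₀ = 1.17 × 5.8826 = 6.8826 mm/d
Crop demand D = ETc × 7 d = 6.8826 × 7 = 48.178 mm
Pe = 0.58 × 19.3 = 11.194 mm
D − Pe = 48.178 − 11.194 = 36.984 mm
Gross irrigation = 36.984 / 0.71 = 52.090 mm

52 mm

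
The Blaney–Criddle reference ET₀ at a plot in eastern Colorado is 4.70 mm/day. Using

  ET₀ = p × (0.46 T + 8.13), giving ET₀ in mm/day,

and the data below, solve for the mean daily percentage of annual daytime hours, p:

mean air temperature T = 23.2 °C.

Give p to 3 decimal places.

p = ET₀ / (0.46 T + 8.13) = 4.70 / (0.46 × 23.2 + 8.13) = 4.70 / 18.802 = 0.2500

0.250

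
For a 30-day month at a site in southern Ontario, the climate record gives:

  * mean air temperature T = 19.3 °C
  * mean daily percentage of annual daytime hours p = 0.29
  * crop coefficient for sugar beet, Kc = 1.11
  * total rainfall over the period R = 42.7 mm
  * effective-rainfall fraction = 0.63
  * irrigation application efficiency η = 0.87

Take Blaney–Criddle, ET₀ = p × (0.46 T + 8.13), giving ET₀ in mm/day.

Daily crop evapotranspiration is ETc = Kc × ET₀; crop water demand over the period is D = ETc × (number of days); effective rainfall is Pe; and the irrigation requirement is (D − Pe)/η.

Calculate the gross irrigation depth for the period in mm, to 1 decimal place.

157.9 mm

ET₀ = 0.29 × (0.46 × 19.3 + 8.13) = 0.29 × 17.008 = 4.9323 mm/d
ETc = Kc × ET₀ = 1.11 × 4.9323 = 5.4749 mm/d
Crop demand D = ETc × 30 d = 5.4749 × 30 = 164.247 mm
Pe = 0.63 × 42.7 = 26.901 mm
D − Pe = 164.247 − 26.901 = 137.346 mm
Gross irrigation = 137.346 / 0.87 = 157.869 mm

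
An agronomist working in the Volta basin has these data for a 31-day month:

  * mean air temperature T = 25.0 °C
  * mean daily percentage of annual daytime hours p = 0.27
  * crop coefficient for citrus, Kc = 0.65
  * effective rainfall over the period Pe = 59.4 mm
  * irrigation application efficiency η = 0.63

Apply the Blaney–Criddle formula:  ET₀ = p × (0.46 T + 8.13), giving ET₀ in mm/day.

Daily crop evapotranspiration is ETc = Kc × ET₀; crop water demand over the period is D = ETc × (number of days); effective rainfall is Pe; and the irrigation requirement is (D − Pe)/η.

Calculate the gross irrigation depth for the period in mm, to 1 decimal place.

ET₀ = 0.27 × (0.46 × 25.0 + 8.13) = 0.27 × 19.630 = 5.3001 mm/d
ETc = Kc × ET₀ = 0.65 × 5.3001 = 3.4451 mm/d
Crop demand D = ETc × 31 d = 3.4451 × 31 = 106.798 mm
D − Pe = 106.798 − 59.4 = 47.398 mm
Gross irrigation = 47.398 / 0.63 = 75.235 mm

75.2 mm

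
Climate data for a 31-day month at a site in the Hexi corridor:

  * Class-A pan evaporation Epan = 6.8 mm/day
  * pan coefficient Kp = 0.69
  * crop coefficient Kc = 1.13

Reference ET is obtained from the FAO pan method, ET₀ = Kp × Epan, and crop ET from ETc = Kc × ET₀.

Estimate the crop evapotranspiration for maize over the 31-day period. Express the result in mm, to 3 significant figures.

164 mm

ET₀ = 0.69 × 6.8 = 4.6920 mm/d
ETc = Kc × ET₀ = 1.13 × 4.6920 = 5.3020 mm/d
Over 31 days: 5.3020 × 31 = 164.362 mm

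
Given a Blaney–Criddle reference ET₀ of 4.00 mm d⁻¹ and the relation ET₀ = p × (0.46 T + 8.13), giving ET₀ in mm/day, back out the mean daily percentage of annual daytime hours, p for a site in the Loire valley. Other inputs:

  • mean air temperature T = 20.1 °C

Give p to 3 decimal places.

0.230

p = ET₀ / (0.46 T + 8.13) = 4.00 / (0.46 × 20.1 + 8.13) = 4.00 / 17.376 = 0.2302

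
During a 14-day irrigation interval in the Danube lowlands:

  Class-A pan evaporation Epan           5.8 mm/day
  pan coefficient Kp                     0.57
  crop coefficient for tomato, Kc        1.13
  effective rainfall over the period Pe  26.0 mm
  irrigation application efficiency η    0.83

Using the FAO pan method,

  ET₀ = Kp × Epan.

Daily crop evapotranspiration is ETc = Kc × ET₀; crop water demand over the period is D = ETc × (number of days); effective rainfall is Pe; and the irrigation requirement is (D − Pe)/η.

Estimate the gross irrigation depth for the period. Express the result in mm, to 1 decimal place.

31.7 mm

ET₀ = 0.57 × 5.8 = 3.3060 mm/d
ETc = Kc × ET₀ = 1.13 × 3.3060 = 3.7358 mm/d
Crop demand D = ETc × 14 d = 3.7358 × 14 = 52.301 mm
D − Pe = 52.301 − 26.0 = 26.301 mm
Gross irrigation = 26.301 / 0.83 = 31.688 mm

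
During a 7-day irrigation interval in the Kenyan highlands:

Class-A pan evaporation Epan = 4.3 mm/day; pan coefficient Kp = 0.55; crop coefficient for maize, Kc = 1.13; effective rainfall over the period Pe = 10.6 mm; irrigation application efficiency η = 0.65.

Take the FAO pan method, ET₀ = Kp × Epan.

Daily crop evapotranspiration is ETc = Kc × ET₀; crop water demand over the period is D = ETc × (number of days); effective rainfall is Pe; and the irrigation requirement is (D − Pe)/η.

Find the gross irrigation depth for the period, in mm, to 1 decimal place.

12.5 mm

ET₀ = 0.55 × 4.3 = 2.3650 mm/d
ETc = Kc × ET₀ = 1.13 × 2.3650 = 2.6725 mm/d
Crop demand D = ETc × 7 d = 2.6725 × 7 = 18.708 mm
D − Pe = 18.708 − 10.6 = 8.108 mm
Gross irrigation = 8.108 / 0.65 = 12.474 mm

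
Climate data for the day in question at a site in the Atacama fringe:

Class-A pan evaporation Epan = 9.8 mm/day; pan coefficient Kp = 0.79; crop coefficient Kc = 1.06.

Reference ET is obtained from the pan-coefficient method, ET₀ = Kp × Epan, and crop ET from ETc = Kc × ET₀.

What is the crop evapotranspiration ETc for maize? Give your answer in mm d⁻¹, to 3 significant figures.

ET₀ = 0.79 × 9.8 = 7.7420 mm/d
ETc = Kc × ET₀ = 1.06 × 7.7420 = 8.2065 mm/d

8.21 mm d⁻¹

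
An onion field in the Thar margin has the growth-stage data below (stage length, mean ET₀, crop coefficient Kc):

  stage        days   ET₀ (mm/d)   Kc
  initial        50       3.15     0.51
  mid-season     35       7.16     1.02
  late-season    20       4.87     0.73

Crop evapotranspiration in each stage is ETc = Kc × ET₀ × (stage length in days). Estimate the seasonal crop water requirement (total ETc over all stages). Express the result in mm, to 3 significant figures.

407 mm

initial: 0.51 × 3.15 × 50 = 80.33 mm
mid-season: 1.02 × 7.16 × 35 = 255.61 mm
late-season: 0.73 × 4.87 × 20 = 71.10 mm
Seasonal total = 407.04 mm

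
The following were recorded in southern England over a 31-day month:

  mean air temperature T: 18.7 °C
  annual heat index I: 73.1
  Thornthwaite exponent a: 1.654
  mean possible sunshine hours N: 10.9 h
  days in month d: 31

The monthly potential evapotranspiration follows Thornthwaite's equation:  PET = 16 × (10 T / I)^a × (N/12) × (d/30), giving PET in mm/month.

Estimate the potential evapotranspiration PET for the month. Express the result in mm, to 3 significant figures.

10T/I = 10 × 18.7 / 73.1 = 2.5581
(10T/I)^a = 2.5581^1.654 = 4.7282
Uncorrected PET = 16 × 4.7282 = 75.651 mm
Correction = (N/12)(d/30) = (10.9/12)(31/30) = 0.9386
PET = 75.651 × 0.9386 = 71.006 mm/month

71.0 mm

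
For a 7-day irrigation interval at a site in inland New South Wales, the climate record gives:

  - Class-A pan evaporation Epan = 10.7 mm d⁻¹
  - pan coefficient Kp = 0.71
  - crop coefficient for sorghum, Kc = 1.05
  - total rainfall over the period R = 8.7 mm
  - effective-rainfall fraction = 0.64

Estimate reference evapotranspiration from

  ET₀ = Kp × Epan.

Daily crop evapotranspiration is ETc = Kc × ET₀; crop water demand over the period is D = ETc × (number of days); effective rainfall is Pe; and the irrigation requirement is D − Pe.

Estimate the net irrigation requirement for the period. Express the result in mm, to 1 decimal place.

ET₀ = 0.71 × 10.7 = 7.5970 mm/d
ETc = Kc × ET₀ = 1.05 × 7.5970 = 7.9769 mm/d
Crop demand D = ETc × 7 d = 7.9769 × 7 = 55.838 mm
Pe = 0.64 × 8.7 = 5.568 mm
D − Pe = 55.838 − 5.568 = 50.270 mm

50.3 mm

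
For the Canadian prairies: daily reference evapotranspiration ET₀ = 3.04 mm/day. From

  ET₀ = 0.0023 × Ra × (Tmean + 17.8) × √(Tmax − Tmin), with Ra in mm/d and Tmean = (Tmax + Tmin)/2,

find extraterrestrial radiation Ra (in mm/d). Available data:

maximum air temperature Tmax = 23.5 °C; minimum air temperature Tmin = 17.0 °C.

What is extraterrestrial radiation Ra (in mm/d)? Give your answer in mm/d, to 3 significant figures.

13.6 mm/d

Tmean = 20.25 °C; √ΔT = 2.5495
Ra = ET₀ / [0.0023 × (Tmean+17.8) × √ΔT] = 3.04 / (0.0023 × 38.05 × 2.5495) = 13.625 mm/d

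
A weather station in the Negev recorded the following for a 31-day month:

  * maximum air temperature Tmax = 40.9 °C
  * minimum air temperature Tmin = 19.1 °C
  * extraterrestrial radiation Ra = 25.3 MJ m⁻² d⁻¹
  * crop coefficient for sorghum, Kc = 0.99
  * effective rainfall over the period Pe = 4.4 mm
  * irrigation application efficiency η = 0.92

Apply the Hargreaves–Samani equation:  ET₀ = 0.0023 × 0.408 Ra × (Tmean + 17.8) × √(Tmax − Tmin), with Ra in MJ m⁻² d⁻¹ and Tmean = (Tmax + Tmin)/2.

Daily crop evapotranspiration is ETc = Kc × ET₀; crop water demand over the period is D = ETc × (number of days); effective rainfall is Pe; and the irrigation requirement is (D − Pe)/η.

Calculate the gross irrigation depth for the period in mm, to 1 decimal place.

Tmean = (40.9 + 19.1)/2 = 30.00 °C
0.408 Ra = 0.408 × 25.3 = 10.3224 mm/d equivalent
ET₀ = 0.0023 × 10.3224 × (30.00 + 17.8) × √21.8 = 0.0023 × 10.3224 × 47.80 × 4.6690 = 5.2986 mm/d
ETc = Kc × ET₀ = 0.99 × 5.2986 = 5.2456 mm/d
Crop demand D = ETc × 31 d = 5.2456 × 31 = 162.614 mm
D − Pe = 162.614 − 4.4 = 158.214 mm
Gross irrigation = 158.214 / 0.92 = 171.972 mm

172.0 mm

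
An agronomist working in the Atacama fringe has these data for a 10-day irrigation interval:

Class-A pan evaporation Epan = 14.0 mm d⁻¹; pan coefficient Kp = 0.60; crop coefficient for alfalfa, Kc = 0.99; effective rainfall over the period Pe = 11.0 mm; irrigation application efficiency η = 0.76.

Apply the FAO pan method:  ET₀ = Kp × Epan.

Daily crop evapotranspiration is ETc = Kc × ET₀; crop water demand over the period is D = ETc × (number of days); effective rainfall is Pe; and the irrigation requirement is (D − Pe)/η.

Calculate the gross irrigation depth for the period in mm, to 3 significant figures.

94.9 mm

ET₀ = 0.60 × 14.0 = 8.4000 mm/d
ETc = Kc × ET₀ = 0.99 × 8.4000 = 8.3160 mm/d
Crop demand D = ETc × 10 d = 8.3160 × 10 = 83.160 mm
D − Pe = 83.160 − 11.0 = 72.160 mm
Gross irrigation = 72.160 / 0.76 = 94.947 mm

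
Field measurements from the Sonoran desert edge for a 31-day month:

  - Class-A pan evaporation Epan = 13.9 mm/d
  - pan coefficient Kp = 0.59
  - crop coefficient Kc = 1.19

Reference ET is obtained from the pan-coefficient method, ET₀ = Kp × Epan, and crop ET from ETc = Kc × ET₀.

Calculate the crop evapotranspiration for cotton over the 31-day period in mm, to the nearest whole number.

ET₀ = 0.59 × 13.9 = 8.2010 mm/d
ETc = Kc × ET₀ = 1.19 × 8.2010 = 9.7592 mm/d
Over 31 days: 9.7592 × 31 = 302.535 mm

303 mm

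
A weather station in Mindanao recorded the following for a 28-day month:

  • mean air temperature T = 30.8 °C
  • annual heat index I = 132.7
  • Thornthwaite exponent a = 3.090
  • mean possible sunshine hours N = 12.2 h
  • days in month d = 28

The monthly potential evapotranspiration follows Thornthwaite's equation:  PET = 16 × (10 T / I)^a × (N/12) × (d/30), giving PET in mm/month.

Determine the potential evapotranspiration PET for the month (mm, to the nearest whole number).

10T/I = 10 × 30.8 / 132.7 = 2.3210
(10T/I)^a = 2.3210^3.090 = 13.4876
Uncorrected PET = 16 × 13.4876 = 215.802 mm
Correction = (N/12)(d/30) = (12.2/12)(28/30) = 0.9489
PET = 215.802 × 0.9489 = 204.775 mm/month

205 mm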